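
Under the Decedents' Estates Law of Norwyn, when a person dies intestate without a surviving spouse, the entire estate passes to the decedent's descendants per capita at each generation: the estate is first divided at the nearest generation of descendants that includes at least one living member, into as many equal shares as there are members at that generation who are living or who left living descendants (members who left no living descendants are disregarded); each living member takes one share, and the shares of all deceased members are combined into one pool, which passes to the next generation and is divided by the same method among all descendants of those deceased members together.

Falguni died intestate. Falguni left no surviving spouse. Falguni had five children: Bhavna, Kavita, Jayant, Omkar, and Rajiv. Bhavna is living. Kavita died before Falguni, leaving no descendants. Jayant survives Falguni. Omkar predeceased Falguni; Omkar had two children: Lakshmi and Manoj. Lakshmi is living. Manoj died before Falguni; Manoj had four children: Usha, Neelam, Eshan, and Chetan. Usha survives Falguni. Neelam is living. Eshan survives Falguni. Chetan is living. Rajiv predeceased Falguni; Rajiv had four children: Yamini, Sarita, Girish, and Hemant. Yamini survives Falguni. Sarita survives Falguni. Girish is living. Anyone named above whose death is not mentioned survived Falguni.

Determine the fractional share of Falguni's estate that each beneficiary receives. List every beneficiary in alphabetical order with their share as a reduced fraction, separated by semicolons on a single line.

Bhavna 1/4; Chetan 1/48; Eshan 1/48; Girish 1/12; Hemant 1/12; Jayant 1/4; Lakshmi 1/12; Neelam 1/48; Sarita 1/12; Usha 1/48; Yamini 1/12

There is no surviving spouse, so the entire estate passes to Falguni's descendants per capita at each generation.
At generation 1 (Bhavna, Jayant, Omkar, Rajiv) there are 4 shares of (1)/4 = 1/4 each.
Living: Bhavna and Jayant — each takes 1/4.
Deceased: Omkar and Rajiv. Their combined 1/2 is pooled and carried to generation 2.
At generation 2 (Lakshmi, Manoj, Yamini, Sarita, Girish, Hemant) there are 6 shares of (1/2)/6 = 1/12 each.
Living: Lakshmi, Yamini, Sarita, Girish, and Hemant — each takes 1/12.
Deceased: Manoj. That 1/12 share is carried to generation 3.
At generation 3 (Usha, Neelam, Eshan, Chetan) there are 4 shares of (1/12)/4 = 1/48 each.
Living: Usha, Neelam, Eshan, and Chetan — each takes 1/48.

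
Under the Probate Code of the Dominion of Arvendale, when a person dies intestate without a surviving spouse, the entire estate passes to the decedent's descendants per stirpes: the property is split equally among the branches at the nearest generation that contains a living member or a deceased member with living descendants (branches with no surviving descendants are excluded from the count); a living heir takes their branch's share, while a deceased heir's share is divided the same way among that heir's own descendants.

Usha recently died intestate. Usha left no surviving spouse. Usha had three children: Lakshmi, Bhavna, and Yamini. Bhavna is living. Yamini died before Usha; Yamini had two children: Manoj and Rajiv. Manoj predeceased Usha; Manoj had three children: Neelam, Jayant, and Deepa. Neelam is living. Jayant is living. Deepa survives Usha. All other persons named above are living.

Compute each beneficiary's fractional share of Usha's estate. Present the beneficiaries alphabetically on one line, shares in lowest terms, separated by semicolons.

There is no surviving spouse, so the entire estate passes to Usha's descendants per stirpes.
The estate is divided into 3 equal shares of 1/3 among Lakshmi, Bhavna, Yamini.
Lakshmi is living and takes 1/3.
Bhavna is living and takes 1/3.
Yamini predeceased; the 1/3 allotted to Yamini's branch passes to Yamini's issue by representation.
The 1/3 is divided into 2 equal shares of 1/6 among Manoj, Rajiv.
Manoj predeceased; the 1/6 allotted to Manoj's branch passes to Manoj's issue by representation.
The 1/6 is divided into 3 equal shares of 1/18 among Neelam, Jayant, Deepa.
Neelam is living and takes 1/18.
Jayant is living and takes 1/18.
Deepa is living and takes 1/18.
Rajiv is living and takes 1/6.

Bhavna 1/3; Deepa 1/18; Jayant 1/18; Lakshmi 1/3; Neelam 1/18; Rajiv 1/6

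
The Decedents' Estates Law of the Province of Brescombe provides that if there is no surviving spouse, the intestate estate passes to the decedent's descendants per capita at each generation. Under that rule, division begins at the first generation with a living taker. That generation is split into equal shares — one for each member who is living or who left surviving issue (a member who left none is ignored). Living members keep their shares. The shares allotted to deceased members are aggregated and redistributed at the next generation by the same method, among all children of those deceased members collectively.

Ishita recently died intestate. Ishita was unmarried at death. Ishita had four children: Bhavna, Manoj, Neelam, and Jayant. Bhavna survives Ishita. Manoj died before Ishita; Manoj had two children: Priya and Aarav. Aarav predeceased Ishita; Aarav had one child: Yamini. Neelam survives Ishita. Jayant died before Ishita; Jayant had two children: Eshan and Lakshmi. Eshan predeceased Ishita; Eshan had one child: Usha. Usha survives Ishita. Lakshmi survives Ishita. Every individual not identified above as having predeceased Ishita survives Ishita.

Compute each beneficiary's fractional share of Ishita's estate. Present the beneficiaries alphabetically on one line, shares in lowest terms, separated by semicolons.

There is no surviving spouse, so the entire estate passes to Ishita's descendants per capita at each generation.
At generation 1 (Bhavna, Manoj, Neelam, Jayant) there are 4 shares of (1)/4 = 1/4 each.
Living: Bhavna and Neelam — each takes 1/4.
Deceased: Manoj and Jayant. Their combined 1/2 is pooled and carried to generation 2.
At generation 2 (Priya, Aarav, Eshan, Lakshmi) there are 4 shares of (1/2)/4 = 1/8 each.
Living: Priya and Lakshmi — each takes 1/8.
Deceased: Aarav and Eshan. Their combined 1/4 is pooled and carried to generation 3.
At generation 3 (Yamini, Usha) there are 2 shares of (1/4)/2 = 1/8 each.
Living: Yamini and Usha — each takes 1/8.

Bhavna 1/4; Lakshmi 1/8; Neelam 1/4; Priya 1/8; Usha 1/8; Yamini 1/8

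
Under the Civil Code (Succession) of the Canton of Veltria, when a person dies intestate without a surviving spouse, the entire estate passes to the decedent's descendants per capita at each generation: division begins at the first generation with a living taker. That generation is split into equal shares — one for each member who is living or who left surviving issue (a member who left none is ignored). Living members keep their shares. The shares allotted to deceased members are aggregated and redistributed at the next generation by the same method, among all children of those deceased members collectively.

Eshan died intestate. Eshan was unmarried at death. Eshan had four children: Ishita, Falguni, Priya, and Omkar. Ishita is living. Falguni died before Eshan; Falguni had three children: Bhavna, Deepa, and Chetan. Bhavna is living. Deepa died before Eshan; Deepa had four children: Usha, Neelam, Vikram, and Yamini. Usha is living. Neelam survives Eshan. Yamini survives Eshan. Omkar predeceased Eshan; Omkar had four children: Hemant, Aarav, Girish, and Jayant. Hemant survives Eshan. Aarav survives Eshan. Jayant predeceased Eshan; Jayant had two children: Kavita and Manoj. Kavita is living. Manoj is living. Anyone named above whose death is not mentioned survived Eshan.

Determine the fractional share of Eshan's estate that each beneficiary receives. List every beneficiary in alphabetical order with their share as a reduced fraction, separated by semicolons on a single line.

Aarav 1/14; Bhavna 1/14; Chetan 1/14; Girish 1/14; Hemant 1/14; Ishita 1/4; Kavita 1/42; Manoj 1/42; Neelam 1/42; Priya 1/4; Usha 1/42; Vikram 1/42; Yamini 1/42

There is no surviving spouse, so the entire estate passes to Eshan's descendants per capita at each generation.
At generation 1 (Ishita, Falguni, Priya, Omkar) there are 4 shares of (1)/4 = 1/4 each.
Living: Ishita and Priya — each takes 1/4.
Deceased: Falguni and Omkar. Their combined 1/2 is pooled and carried to generation 2.
At generation 2 (Bhavna, Deepa, Chetan, Hemant, Aarav, Girish, Jayant) there are 7 shares of (1/2)/7 = 1/14 each.
Living: Bhavna, Chetan, Hemant, Aarav, and Girish — each takes 1/14.
Deceased: Deepa and Jayant. Their combined 1/7 is pooled and carried to generation 3.
At generation 3 (Usha, Neelam, Vikram, Yamini, Kavita, Manoj) there are 6 shares of (1/7)/6 = 1/42 each.
Living: Usha, Neelam, Vikram, Yamini, Kavita, and Manoj — each takes 1/42.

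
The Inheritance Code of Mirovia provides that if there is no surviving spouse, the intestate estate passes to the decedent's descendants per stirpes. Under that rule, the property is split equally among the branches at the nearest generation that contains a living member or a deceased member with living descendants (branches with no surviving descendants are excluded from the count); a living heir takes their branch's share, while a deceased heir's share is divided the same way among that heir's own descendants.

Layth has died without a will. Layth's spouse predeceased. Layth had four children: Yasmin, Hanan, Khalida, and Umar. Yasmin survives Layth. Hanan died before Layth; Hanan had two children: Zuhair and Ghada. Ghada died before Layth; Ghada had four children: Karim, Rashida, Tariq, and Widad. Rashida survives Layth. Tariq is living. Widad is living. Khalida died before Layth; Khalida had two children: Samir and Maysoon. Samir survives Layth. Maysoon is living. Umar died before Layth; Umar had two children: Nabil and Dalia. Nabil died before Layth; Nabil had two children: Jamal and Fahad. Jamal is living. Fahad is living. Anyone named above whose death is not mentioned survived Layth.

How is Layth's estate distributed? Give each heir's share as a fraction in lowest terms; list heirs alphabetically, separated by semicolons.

There is no surviving spouse, so the entire estate passes to Layth's descendants per stirpes.
The estate is divided into 4 equal shares of 1/4 among Yasmin, Hanan, Khalida, Umar.
Yasmin is living and takes 1/4.
Hanan predeceased; the 1/4 allotted to Hanan's branch passes to Hanan's issue by representation.
The 1/4 is divided into 2 equal shares of 1/8 among Zuhair, Ghada.
Zuhair is living and takes 1/8.
Ghada predeceased; the 1/8 allotted to Ghada's branch passes to Ghada's issue by representation.
The 1/8 is divided into 4 equal shares of 1/32 among Karim, Rashida, Tariq, Widad.
Karim is living and takes 1/32.
Rashida is living and takes 1/32.
Tariq is living and takes 1/32.
Widad is living and takes 1/32.
Khalida predeceased; the 1/4 allotted to Khalida's branch passes to Khalida's issue by representation.
The 1/4 is divided into 2 equal shares of 1/8 among Samir, Maysoon.
Samir is living and takes 1/8.
Maysoon is living and takes 1/8.
Umar predeceased; the 1/4 allotted to Umar's branch passes to Umar's issue by representation.
The 1/4 is divided into 2 equal shares of 1/8 among Nabil, Dalia.
Nabil predeceased; the 1/8 allotted to Nabil's branch passes to Nabil's issue by representation.
The 1/8 is divided into 2 equal shares of 1/16 among Jamal, Fahad.
Jamal is living and takes 1/16.
Fahad is living and takes 1/16.
Dalia is living and takes 1/8.

Dalia 1/8; Fahad 1/16; Jamal 1/16; Karim 1/32; Maysoon 1/8; Rashida 1/32; Samir 1/8; Tariq 1/32; Widad 1/32; Yasmin 1/4; Zuhair 1/8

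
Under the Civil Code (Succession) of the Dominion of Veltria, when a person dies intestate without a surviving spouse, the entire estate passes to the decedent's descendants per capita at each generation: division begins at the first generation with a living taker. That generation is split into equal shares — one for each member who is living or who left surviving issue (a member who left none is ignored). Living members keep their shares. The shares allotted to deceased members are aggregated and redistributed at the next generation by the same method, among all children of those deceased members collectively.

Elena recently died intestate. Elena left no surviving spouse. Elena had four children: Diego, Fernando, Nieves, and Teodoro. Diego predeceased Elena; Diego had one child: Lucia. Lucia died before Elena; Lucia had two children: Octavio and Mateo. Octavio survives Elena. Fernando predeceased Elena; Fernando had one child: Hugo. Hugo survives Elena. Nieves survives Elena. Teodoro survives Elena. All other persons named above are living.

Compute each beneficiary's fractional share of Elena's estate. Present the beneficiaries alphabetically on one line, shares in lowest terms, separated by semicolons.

Hugo 1/4; Mateo 1/8; Nieves 1/4; Octavio 1/8; Teodoro 1/4

There is no surviving spouse, so the entire estate passes to Elena's descendants per capita at each generation.
At generation 1 (Diego, Fernando, Nieves, Teodoro) there are 4 shares of (1)/4 = 1/4 each.
Living: Nieves and Teodoro — each takes 1/4.
Deceased: Diego and Fernando. Their combined 1/2 is pooled and carried to generation 2.
At generation 2 (Lucia, Hugo) there are 2 shares of (1/2)/2 = 1/4 each.
Living: Hugo — each takes 1/4.
Deceased: Lucia. That 1/4 share is carried to generation 3.
At generation 3 (Octavio, Mateo) there are 2 shares of (1/4)/2 = 1/8 each.
Living: Octavio and Mateo — each takes 1/8.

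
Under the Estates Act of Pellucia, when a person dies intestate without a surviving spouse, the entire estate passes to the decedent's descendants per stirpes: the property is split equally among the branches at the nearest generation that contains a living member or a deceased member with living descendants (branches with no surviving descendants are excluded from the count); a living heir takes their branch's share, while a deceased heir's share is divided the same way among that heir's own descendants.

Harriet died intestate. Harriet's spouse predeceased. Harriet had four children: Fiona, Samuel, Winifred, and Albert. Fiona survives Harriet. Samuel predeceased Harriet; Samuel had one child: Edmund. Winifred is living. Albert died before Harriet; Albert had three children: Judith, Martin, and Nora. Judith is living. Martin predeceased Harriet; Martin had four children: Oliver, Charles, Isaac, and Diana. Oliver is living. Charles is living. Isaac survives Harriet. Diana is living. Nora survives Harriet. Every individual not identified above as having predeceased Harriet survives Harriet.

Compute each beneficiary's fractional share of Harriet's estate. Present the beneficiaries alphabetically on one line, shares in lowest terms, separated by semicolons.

Charles 1/48; Diana 1/48; Edmund 1/4; Fiona 1/4; Isaac 1/48; Judith 1/12; Nora 1/12; Oliver 1/48; Winifred 1/4

There is no surviving spouse, so the entire estate passes to Harriet's descendants per stirpes.
The estate is divided into 4 equal shares of 1/4 among Fiona, Samuel, Winifred, Albert.
Fiona is living and takes 1/4.
Samuel predeceased; the 1/4 allotted to Samuel's branch passes to Samuel's issue by representation.
Edmund is the sole taker at this level and receives the full 1/4.
Winifred is living and takes 1/4.
Albert predeceased; the 1/4 allotted to Albert's branch passes to Albert's issue by representation.
The 1/4 is divided into 3 equal shares of 1/12 among Judith, Martin, Nora.
Judith is living and takes 1/12.
Martin predeceased; the 1/12 allotted to Martin's branch passes to Martin's issue by representation.
The 1/12 is divided into 4 equal shares of 1/48 among Oliver, Charles, Isaac, Diana.
Oliver is living and takes 1/48.
Charles is living and takes 1/48.
Isaac is living and takes 1/48.
Diana is living and takes 1/48.
Nora is living and takes 1/12.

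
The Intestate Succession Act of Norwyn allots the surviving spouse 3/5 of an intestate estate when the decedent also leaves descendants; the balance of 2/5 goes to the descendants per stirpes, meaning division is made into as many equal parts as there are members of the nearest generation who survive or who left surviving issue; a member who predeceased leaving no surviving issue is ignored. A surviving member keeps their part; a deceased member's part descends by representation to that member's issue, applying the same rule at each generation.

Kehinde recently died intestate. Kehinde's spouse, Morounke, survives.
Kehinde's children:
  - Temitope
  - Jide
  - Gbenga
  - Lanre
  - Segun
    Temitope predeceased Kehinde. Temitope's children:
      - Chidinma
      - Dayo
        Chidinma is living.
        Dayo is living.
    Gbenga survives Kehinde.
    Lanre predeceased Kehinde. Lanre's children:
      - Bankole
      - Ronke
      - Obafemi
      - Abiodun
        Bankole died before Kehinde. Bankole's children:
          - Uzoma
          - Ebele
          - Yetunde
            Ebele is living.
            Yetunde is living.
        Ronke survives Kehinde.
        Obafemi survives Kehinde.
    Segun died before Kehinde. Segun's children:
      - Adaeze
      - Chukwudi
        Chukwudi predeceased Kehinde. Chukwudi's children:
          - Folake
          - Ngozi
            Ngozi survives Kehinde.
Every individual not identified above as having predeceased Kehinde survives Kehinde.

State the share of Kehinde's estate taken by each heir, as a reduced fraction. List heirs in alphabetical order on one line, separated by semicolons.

Morounke, as surviving spouse, takes 3/5.
The remaining 2/5 passes to Kehinde's descendants per stirpes.
The 2/5 is divided into 5 equal shares of 2/25 among Temitope, Jide, Gbenga, Lanre, Segun.
Temitope predeceased; the 2/25 allotted to Temitope's branch passes to Temitope's issue by representation.
The 2/25 is divided into 2 equal shares of 1/25 among Chidinma, Dayo.
Chidinma is living and takes 1/25.
Dayo is living and takes 1/25.
Jide is living and takes 2/25.
Gbenga is living and takes 2/25.
Lanre predeceased; the 2/25 allotted to Lanre's branch passes to Lanre's issue by representation.
The 2/25 is divided into 4 equal shares of 1/50 among Bankole, Ronke, Obafemi, Abiodun.
Bankole predeceased; the 1/50 allotted to Bankole's branch passes to Bankole's issue by representation.
The 1/50 is divided into 3 equal shares of 1/150 among Uzoma, Ebele, Yetunde.
Uzoma is living and takes 1/150.
Ebele is living and takes 1/150.
Yetunde is living and takes 1/150.
Ronke is living and takes 1/50.
Obafemi is living and takes 1/50.
Abiodun is living and takes 1/50.
Segun predeceased; the 2/25 allotted to Segun's branch passes to Segun's issue by representation.
The 2/25 is divided into 2 equal shares of 1/25 among Adaeze, Chukwudi.
Adaeze is living and takes 1/25.
Chukwudi predeceased; the 1/25 allotted to Chukwudi's branch passes to Chukwudi's issue by representation.
The 1/25 is divided into 2 equal shares of 1/50 among Folake, Ngozi.
Folake is living and takes 1/50.
Ngozi is living and takes 1/50.

Abiodun 1/50; Adaeze 1/25; Chidinma 1/25; Dayo 1/25; Ebele 1/150; Folake 1/50; Gbenga 2/25; Jide 2/25; Morounke 3/5; Ngozi 1/50; Obafemi 1/50; Ronke 1/50; Uzoma 1/150; Yetunde 1/150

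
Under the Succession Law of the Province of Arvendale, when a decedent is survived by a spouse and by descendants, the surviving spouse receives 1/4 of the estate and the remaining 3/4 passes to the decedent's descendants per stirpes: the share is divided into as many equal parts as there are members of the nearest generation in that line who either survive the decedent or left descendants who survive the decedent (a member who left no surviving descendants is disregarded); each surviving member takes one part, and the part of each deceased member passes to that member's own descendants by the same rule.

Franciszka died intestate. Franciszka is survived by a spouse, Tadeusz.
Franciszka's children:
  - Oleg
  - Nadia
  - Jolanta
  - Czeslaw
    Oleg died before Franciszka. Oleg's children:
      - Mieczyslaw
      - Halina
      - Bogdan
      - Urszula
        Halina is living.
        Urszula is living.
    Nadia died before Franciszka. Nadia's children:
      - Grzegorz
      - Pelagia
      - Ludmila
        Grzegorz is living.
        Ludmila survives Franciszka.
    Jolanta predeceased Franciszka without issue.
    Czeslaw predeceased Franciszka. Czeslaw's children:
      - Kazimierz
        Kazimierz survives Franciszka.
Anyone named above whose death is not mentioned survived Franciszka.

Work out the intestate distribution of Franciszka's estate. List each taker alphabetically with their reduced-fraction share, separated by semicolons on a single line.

Tadeusz, as surviving spouse, takes 1/4.
The remaining 3/4 passes to Franciszka's descendants per stirpes.
Jolanta left no surviving issue, so that branch lapses and is disregarded.
The 3/4 is divided into 3 equal shares of 1/4 among Oleg, Nadia, Czeslaw.
Oleg predeceased; the 1/4 allotted to Oleg's branch passes to Oleg's issue by representation.
The 1/4 is divided into 4 equal shares of 1/16 among Mieczyslaw, Halina, Bogdan, Urszula.
Mieczyslaw is living and takes 1/16.
Halina is living and takes 1/16.
Bogdan is living and takes 1/16.
Urszula is living and takes 1/16.
Nadia predeceased; the 1/4 allotted to Nadia's branch passes to Nadia's issue by representation.
The 1/4 is divided into 3 equal shares of 1/12 among Grzegorz, Pelagia, Ludmila.
Grzegorz is living and takes 1/12.
Pelagia is living and takes 1/12.
Ludmila is living and takes 1/12.
Czeslaw predeceased; the 1/4 allotted to Czeslaw's branch passes to Czeslaw's issue by representation.
Kazimierz is the sole taker at this level and receives the full 1/4.

Bogdan 1/16; Grzegorz 1/12; Halina 1/16; Kazimierz 1/4; Ludmila 1/12; Mieczyslaw 1/16; Pelagia 1/12; Tadeusz 1/4; Urszula 1/16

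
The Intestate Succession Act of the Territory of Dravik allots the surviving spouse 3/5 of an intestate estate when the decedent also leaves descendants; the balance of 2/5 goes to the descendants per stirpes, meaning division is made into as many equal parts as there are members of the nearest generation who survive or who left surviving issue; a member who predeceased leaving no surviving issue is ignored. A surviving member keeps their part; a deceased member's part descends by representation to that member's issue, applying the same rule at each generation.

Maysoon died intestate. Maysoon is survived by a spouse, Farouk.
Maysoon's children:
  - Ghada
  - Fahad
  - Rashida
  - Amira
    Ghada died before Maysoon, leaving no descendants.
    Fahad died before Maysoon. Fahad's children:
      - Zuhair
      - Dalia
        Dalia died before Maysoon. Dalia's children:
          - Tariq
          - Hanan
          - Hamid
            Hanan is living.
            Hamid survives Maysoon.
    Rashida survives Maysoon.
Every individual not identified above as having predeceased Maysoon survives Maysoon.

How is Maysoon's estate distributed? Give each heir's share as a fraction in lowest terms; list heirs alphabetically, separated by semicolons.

Farouk, as surviving spouse, takes 3/5.
The remaining 2/5 passes to Maysoon's descendants per stirpes.
Ghada left no surviving issue, so that branch lapses and is disregarded.
The 2/5 is divided into 3 equal shares of 2/15 among Fahad, Rashida, Amira.
Fahad predeceased; the 2/15 allotted to Fahad's branch passes to Fahad's issue by representation.
The 2/15 is divided into 2 equal shares of 1/15 among Zuhair, Dalia.
Zuhair is living and takes 1/15.
Dalia predeceased; the 1/15 allotted to Dalia's branch passes to Dalia's issue by representation.
The 1/15 is divided into 3 equal shares of 1/45 among Tariq, Hanan, Hamid.
Tariq is living and takes 1/45.
Hanan is living and takes 1/45.
Hamid is living and takes 1/45.
Rashida is living and takes 2/15.
Amira is living and takes 2/15.

Amira 2/15; Farouk 3/5; Hamid 1/45; Hanan 1/45; Rashida 2/15; Tariq 1/45; Zuhair 1/15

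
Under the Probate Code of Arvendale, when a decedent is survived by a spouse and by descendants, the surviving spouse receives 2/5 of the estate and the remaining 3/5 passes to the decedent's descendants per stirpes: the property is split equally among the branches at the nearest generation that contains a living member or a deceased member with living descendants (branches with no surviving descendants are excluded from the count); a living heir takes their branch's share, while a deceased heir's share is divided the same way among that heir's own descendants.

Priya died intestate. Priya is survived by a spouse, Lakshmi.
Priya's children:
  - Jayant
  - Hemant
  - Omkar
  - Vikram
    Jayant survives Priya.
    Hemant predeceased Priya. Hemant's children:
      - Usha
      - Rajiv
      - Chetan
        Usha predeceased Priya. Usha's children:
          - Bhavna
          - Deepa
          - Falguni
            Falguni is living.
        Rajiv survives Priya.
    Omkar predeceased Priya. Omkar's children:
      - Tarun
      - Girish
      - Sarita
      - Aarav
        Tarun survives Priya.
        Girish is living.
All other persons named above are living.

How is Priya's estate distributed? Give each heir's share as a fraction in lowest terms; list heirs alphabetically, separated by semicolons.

Aarav 3/80; Bhavna 1/60; Chetan 1/20; Deepa 1/60; Falguni 1/60; Girish 3/80; Jayant 3/20; Lakshmi 2/5; Rajiv 1/20; Sarita 3/80; Tarun 3/80; Vikram 3/20

Lakshmi, as surviving spouse, takes 2/5.
The remaining 3/5 passes to Priya's descendants per stirpes.
The 3/5 is divided into 4 equal shares of 3/20 among Jayant, Hemant, Omkar, Vikram.
Jayant is living and takes 3/20.
Hemant predeceased; the 3/20 allotted to Hemant's branch passes to Hemant's issue by representation.
The 3/20 is divided into 3 equal shares of 1/20 among Usha, Rajiv, Chetan.
Usha predeceased; the 1/20 allotted to Usha's branch passes to Usha's issue by representation.
The 1/20 is divided into 3 equal shares of 1/60 among Bhavna, Deepa, Falguni.
Bhavna is living and takes 1/60.
Deepa is living and takes 1/60.
Falguni is living and takes 1/60.
Rajiv is living and takes 1/20.
Chetan is living and takes 1/20.
Omkar predeceased; the 3/20 allotted to Omkar's branch passes to Omkar's issue by representation.
The 3/20 is divided into 4 equal shares of 3/80 among Tarun, Girish, Sarita, Aarav.
Tarun is living and takes 3/80.
Girish is living and takes 3/80.
Sarita is living and takes 3/80.
Aarav is living and takes 3/80.
Vikram is living and takes 3/20.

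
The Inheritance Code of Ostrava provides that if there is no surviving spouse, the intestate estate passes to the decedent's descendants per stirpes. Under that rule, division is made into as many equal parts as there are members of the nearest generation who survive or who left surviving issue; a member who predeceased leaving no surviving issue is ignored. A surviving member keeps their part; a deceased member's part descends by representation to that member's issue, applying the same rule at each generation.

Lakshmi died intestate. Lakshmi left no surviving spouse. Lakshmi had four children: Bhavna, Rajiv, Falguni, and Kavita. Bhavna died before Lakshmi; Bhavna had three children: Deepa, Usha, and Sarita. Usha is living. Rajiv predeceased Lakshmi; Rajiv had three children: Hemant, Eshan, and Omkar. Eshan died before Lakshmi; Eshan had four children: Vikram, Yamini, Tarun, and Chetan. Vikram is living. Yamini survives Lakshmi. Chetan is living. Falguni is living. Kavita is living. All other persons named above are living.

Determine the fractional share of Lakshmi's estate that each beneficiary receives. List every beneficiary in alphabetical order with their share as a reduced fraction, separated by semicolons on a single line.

Chetan 1/48; Deepa 1/12; Falguni 1/4; Hemant 1/12; Kavita 1/4; Omkar 1/12; Sarita 1/12; Tarun 1/48; Usha 1/12; Vikram 1/48; Yamini 1/48

There is no surviving spouse, so the entire estate passes to Lakshmi's descendants per stirpes.
The estate is divided into 4 equal shares of 1/4 among Bhavna, Rajiv, Falguni, Kavita.
Bhavna predeceased; the 1/4 allotted to Bhavna's branch passes to Bhavna's issue by representation.
The 1/4 is divided into 3 equal shares of 1/12 among Deepa, Usha, Sarita.
Deepa is living and takes 1/12.
Usha is living and takes 1/12.
Sarita is living and takes 1/12.
Rajiv predeceased; the 1/4 allotted to Rajiv's branch passes to Rajiv's issue by representation.
The 1/4 is divided into 3 equal shares of 1/12 among Hemant, Eshan, Omkar.
Hemant is living and takes 1/12.
Eshan predeceased; the 1/12 allotted to Eshan's branch passes to Eshan's issue by representation.
The 1/12 is divided into 4 equal shares of 1/48 among Vikram, Yamini, Tarun, Chetan.
Vikram is living and takes 1/48.
Yamini is living and takes 1/48.
Tarun is living and takes 1/48.
Chetan is living and takes 1/48.
Omkar is living and takes 1/12.
Falguni is living and takes 1/4.
Kavita is living and takes 1/4.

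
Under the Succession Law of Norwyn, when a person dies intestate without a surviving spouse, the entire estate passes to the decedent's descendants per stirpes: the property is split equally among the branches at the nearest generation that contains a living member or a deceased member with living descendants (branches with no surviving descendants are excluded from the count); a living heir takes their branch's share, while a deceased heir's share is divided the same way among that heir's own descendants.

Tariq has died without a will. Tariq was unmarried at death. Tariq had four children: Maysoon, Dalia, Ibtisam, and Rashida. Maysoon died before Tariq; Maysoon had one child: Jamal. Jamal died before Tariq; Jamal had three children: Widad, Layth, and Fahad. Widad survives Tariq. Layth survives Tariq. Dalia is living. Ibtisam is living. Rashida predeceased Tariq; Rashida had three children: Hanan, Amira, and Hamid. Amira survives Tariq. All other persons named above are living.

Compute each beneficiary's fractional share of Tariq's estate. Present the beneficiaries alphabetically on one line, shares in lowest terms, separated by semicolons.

Amira 1/12; Dalia 1/4; Fahad 1/12; Hamid 1/12; Hanan 1/12; Ibtisam 1/4; Layth 1/12; Widad 1/12

There is no surviving spouse, so the entire estate passes to Tariq's descendants per stirpes.
The estate is divided into 4 equal shares of 1/4 among Maysoon, Dalia, Ibtisam, Rashida.
Maysoon predeceased; the 1/4 allotted to Maysoon's branch passes to Maysoon's issue by representation.
Jamal's line is the sole branch at this level, so the full 1/4 passes to Jamal's issue by representation.
The 1/4 is divided into 3 equal shares of 1/12 among Widad, Layth, Fahad.
Widad is living and takes 1/12.
Layth is living and takes 1/12.
Fahad is living and takes 1/12.
Dalia is living and takes 1/4.
Ibtisam is living and takes 1/4.
Rashida predeceased; the 1/4 allotted to Rashida's branch passes to Rashida's issue by representation.
The 1/4 is divided into 3 equal shares of 1/12 among Hanan, Amira, Hamid.
Hanan is living and takes 1/12.
Amira is living and takes 1/12.
Hamid is living and takes 1/12.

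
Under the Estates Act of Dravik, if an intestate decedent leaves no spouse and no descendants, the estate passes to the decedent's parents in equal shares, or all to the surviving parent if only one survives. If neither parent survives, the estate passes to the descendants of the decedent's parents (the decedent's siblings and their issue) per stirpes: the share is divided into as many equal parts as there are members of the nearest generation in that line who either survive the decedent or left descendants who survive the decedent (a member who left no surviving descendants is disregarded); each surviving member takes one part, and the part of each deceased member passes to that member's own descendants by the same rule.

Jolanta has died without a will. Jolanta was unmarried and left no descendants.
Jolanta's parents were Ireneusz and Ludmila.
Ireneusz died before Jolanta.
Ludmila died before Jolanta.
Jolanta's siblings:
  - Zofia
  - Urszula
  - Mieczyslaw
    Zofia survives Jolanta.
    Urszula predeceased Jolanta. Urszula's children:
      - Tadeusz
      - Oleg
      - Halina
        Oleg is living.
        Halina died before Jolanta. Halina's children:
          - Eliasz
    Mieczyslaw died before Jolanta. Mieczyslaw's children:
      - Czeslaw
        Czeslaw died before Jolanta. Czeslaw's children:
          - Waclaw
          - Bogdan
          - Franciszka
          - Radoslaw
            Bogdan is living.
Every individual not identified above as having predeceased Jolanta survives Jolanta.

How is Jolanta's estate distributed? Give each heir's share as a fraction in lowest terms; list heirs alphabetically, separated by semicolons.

Neither parent survives and there are no descendants, so the estate passes to Jolanta's siblings and their issue per stirpes.
The estate is divided into 3 equal shares of 1/3 among Zofia, Urszula, Mieczyslaw.
Zofia is living and takes 1/3.
Urszula predeceased; the 1/3 allotted to Urszula's branch passes to Urszula's issue by representation.
The 1/3 is divided into 3 equal shares of 1/9 among Tadeusz, Oleg, Halina.
Tadeusz is living and takes 1/9.
Oleg is living and takes 1/9.
Halina predeceased; the 1/9 allotted to Halina's branch passes to Halina's issue by representation.
Eliasz is the sole taker at this level and receives the full 1/9.
Mieczyslaw predeceased; the 1/3 allotted to Mieczyslaw's branch passes to Mieczyslaw's issue by representation.
Czeslaw's line is the sole branch at this level, so the full 1/3 passes to Czeslaw's issue by representation.
The 1/3 is divided into 4 equal shares of 1/12 among Waclaw, Bogdan, Franciszka, Radoslaw.
Waclaw is living and takes 1/12.
Bogdan is living and takes 1/12.
Franciszka is living and takes 1/12.
Radoslaw is living and takes 1/12.

Bogdan 1/12; Eliasz 1/9; Franciszka 1/12; Oleg 1/9; Radoslaw 1/12; Tadeusz 1/9; Waclaw 1/12; Zofia 1/3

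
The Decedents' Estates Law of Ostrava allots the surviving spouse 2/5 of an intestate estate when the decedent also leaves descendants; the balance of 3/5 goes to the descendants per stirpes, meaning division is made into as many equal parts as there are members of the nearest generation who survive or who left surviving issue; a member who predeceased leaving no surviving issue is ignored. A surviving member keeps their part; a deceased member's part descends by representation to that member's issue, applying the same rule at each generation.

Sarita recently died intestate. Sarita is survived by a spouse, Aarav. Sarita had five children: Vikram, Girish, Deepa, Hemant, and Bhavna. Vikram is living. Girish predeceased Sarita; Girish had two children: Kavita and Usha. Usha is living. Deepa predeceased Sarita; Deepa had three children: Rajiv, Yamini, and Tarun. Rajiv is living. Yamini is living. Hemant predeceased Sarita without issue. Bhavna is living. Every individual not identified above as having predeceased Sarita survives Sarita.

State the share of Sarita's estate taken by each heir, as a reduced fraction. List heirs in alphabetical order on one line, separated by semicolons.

Aarav, as surviving spouse, takes 2/5.
The remaining 3/5 passes to Sarita's descendants per stirpes.
Hemant left no surviving issue, so that branch lapses and is disregarded.
The 3/5 is divided into 4 equal shares of 3/20 among Vikram, Girish, Deepa, Bhavna.
Vikram is living and takes 3/20.
Girish predeceased; the 3/20 allotted to Girish's branch passes to Girish's issue by representation.
The 3/20 is divided into 2 equal shares of 3/40 among Kavita, Usha.
Kavita is living and takes 3/40.
Usha is living and takes 3/40.
Deepa predeceased; the 3/20 allotted to Deepa's branch passes to Deepa's issue by representation.
The 3/20 is divided into 3 equal shares of 1/20 among Rajiv, Yamini, Tarun.
Rajiv is living and takes 1/20.
Yamini is living and takes 1/20.
Tarun is living and takes 1/20.
Bhavna is living and takes 3/20.

Aarav 2/5; Bhavna 3/20; Kavita 3/40; Rajiv 1/20; Tarun 1/20; Usha 3/40; Vikram 3/20; Yamini 1/20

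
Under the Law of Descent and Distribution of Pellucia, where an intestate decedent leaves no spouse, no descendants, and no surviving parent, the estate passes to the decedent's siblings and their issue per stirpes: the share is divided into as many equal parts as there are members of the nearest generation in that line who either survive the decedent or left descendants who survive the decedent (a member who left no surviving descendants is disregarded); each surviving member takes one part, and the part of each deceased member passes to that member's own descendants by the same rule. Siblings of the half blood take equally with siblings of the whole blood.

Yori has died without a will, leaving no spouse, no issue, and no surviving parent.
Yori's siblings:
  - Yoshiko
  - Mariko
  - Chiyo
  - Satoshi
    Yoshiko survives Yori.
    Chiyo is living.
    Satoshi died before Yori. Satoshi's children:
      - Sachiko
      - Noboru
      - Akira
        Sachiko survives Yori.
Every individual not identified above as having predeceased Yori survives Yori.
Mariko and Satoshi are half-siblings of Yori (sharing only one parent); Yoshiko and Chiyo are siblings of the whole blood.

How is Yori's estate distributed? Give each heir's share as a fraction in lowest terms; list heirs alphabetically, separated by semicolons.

No spouse, descendants, or parent survives, so the estate passes to Yori's siblings per stirpes.
Half-blood and whole-blood siblings take equally under the stated rule.
The estate is divided into 4 equal shares of 1/4 among Yoshiko, Mariko, Chiyo, Satoshi.
Yoshiko is living and takes 1/4.
Mariko is living and takes 1/4.
Chiyo is living and takes 1/4.
Satoshi predeceased; the 1/4 allotted to Satoshi's branch passes to Satoshi's issue by representation.
The 1/4 is divided into 3 equal shares of 1/12 among Sachiko, Noboru, Akira.
Sachiko is living and takes 1/12.
Noboru is living and takes 1/12.
Akira is living and takes 1/12.

Akira 1/12; Chiyo 1/4; Mariko 1/4; Noboru 1/12; Sachiko 1/12; Yoshiko 1/4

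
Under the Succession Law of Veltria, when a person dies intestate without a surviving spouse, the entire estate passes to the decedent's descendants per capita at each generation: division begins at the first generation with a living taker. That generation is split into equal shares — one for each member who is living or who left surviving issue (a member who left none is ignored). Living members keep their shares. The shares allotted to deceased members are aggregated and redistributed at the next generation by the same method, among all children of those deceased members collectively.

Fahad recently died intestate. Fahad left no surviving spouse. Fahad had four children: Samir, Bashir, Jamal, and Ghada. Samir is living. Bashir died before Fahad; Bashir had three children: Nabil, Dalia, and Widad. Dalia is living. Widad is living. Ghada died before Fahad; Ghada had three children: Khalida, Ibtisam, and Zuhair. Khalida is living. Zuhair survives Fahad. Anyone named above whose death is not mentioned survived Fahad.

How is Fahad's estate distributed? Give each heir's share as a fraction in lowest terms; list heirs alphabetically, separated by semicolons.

There is no surviving spouse, so the entire estate passes to Fahad's descendants per capita at each generation.
At generation 1 (Samir, Bashir, Jamal, Ghada) there are 4 shares of (1)/4 = 1/4 each.
Living: Samir and Jamal — each takes 1/4.
Deceased: Bashir and Ghada. Their combined 1/2 is pooled and carried to generation 2.
At generation 2 (Nabil, Dalia, Widad, Khalida, Ibtisam, Zuhair) there are 6 shares of (1/2)/6 = 1/12 each.
Living: Nabil, Dalia, Widad, Khalida, Ibtisam, and Zuhair — each takes 1/12.

Dalia 1/12; Ibtisam 1/12; Jamal 1/4; Khalida 1/12; Nabil 1/12; Samir 1/4; Widad 1/12; Zuhair 1/12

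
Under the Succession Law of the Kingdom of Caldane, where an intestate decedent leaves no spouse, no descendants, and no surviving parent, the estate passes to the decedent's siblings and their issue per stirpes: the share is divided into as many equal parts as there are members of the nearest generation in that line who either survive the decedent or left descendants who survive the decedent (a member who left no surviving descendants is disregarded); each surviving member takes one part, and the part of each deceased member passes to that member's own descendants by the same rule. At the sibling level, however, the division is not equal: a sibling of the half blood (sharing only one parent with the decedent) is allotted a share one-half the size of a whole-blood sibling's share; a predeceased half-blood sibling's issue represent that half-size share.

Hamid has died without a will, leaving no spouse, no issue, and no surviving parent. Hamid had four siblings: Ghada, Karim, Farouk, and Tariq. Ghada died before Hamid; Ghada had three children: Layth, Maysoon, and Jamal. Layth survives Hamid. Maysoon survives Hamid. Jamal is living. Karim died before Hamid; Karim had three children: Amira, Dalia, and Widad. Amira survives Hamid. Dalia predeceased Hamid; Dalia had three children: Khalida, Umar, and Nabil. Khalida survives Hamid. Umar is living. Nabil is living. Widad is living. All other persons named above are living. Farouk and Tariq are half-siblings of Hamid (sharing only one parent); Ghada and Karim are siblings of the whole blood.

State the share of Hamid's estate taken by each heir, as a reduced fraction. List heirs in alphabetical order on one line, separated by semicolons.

Amira 1/9; Farouk 1/6; Jamal 1/9; Khalida 1/27; Layth 1/9; Maysoon 1/9; Nabil 1/27; Tariq 1/6; Umar 1/27; Widad 1/9

No spouse, descendants, or parent survives, so the estate passes to Hamid's siblings per stirpes.
Half-blood siblings count for one-half the weight of whole-blood siblings at the initial division.
Dividing 1 in proportion to weights (total weight 3): Ghada (weight 1) → 1/3; Karim (weight 1) → 1/3; Farouk (weight 1/2) → 1/6; Tariq (weight 1/2) → 1/6.
Ghada predeceased; the 1/3 allotted to Ghada's branch passes to Ghada's issue by representation.
The 1/3 is divided into 3 equal shares of 1/9 among Layth, Maysoon, Jamal.
Layth is living and takes 1/9.
Maysoon is living and takes 1/9.
Jamal is living and takes 1/9.
Karim predeceased; the 1/3 allotted to Karim's branch passes to Karim's issue by representation.
The 1/3 is divided into 3 equal shares of 1/9 among Amira, Dalia, Widad.
Amira is living and takes 1/9.
Dalia predeceased; the 1/9 allotted to Dalia's branch passes to Dalia's issue by representation.
The 1/9 is divided into 3 equal shares of 1/27 among Khalida, Umar, Nabil.
Khalida is living and takes 1/27.
Umar is living and takes 1/27.
Nabil is living and takes 1/27.
Widad is living and takes 1/9.
Farouk is living and takes 1/6.
Tariq is living and takes 1/6.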